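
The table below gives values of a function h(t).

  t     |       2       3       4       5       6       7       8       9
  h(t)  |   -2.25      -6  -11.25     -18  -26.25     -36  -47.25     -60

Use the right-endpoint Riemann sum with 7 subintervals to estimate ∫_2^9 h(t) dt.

Δt = 1.
Sum = 1·[(-6) + (-11.25) + (-18) + (-26.25) + (-36) + (-47.25) + (-60)] = -204.75.

-204.75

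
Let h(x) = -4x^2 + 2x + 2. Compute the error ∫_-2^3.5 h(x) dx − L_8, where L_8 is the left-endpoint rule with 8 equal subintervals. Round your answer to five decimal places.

-5.82943

Exact integral: ∫_-2^3.5 h(x) dx ≈ -48.5833333.
L_8 = -42.75390625.
Error ≈ -48.5833333 − (-42.75390625) ≈ -5.82943.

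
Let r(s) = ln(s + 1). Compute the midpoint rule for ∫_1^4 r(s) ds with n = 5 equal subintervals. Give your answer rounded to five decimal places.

3.66536

Δs = (4 − 1)/5 = 0.6.
Midpoints: 1.3, 1.9, 2.5, 3.1, 3.7.
r(1.3) ≈ 0.83291, r(1.9) ≈ 1.06471, r(2.5) ≈ 1.25276, r(3.1) ≈ 1.41099, r(3.7) ≈ 1.54756.
Sum = Δs · [r(1.3) + r(1.9) + r(2.5) + r(3.1) + r(3.7)].
Sum ≈ 3.66536.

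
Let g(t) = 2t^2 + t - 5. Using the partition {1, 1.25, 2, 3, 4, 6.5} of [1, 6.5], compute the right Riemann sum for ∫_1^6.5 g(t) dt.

265.59375

Subinterval widths: 0.25, 0.75, 1, 1, 2.5.
Right endpoints: 1.25, 2, 3, 4, 6.5.
g(1.25) = -0.625, g(2) = 5, g(3) = 16, g(4) = 31, g(6.5) = 86.
Sum = Σ Δt_i · g(t_i).
Sum = 265.59375.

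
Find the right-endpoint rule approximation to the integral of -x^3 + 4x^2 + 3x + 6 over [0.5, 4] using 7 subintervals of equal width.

Δx = (4 − 0.5)/7 = 0.5.
Right endpoints: 1, 1.5, 2, 2.5, 3, 3.5, 4.
f(1) = 12, f(1.5) = 16.125, f(2) = 20, f(2.5) = 22.875, f(3) = 24, f(3.5) = 22.625, f(4) = 18.
Sum = Δx · [f(1) + f(1.5) + f(2) + ...].
Sum = 67.8125.

67.8125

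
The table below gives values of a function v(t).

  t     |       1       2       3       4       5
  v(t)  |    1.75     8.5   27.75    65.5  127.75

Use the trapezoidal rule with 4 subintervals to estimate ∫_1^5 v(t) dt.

166.5

Δt = 1.
T_4 = (1/2)·[1.75 + 2·8.5 + 2·27.75 + 2·65.5 + 127.75] = 166.5.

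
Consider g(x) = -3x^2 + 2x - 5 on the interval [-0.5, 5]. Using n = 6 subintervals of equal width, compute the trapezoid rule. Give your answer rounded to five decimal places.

-130.18576

Δx = (5 − (-0.5))/6 = 11/12.
g(-0.5) = -6.75, g(5/12) = -4.6875, g(4/3) = -23/3, g(2.25) = -15.6875, g(19/6) = -28.75, g(49/12) = -2249/48, g(5) = -70.
T_6 = (Δx/2)·[g(x_0) + 2g(x_1) + ... + 2g(x_{5}) + g(x_6)].
Sum ≈ -130.18576.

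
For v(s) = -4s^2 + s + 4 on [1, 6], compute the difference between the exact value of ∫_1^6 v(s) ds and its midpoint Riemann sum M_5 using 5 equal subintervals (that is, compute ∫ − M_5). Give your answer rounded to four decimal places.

-1.6667

Exact integral: ∫_1^6 v(s) ds ≈ -249.166667.
M_5 = -247.5.
Error ≈ -249.166667 − (-247.5) ≈ -1.6667.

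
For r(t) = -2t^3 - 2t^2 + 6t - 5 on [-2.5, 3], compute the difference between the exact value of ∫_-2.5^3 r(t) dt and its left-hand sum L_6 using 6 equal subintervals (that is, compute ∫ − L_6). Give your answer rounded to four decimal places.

Exact integral: ∫_-2.5^3 r(t) dt ≈ -68.635417.
L_6 ≈ -44.862558.
Error ≈ -68.635417 − (-44.862558) ≈ -23.7729.

-23.7729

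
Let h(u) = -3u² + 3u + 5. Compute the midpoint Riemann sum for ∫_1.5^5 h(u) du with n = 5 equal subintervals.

-69.57125

Δu = (5 − 1.5)/5 = 0.7.
Midpoints: 1.85, 2.55, 3.25, 3.95, 4.65.
h(1.85) = 0.2825, h(2.55) = -6.8575, h(3.25) = -16.9375, h(3.95) = -29.9575, h(4.65) = -45.9175.
Sum = Δu · [h(1.85) + h(2.55) + h(3.25) + h(3.95) + h(4.65)].
Sum = -69.57125.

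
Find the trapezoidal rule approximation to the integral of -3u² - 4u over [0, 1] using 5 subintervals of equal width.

-3.02

Δu = (1 − 0)/5 = 0.2.
f(0) = 0, f(0.2) = -0.92, f(0.4) = -2.08, f(0.6) = -3.48, f(0.8) = -5.12, f(1) = -7.
T_5 = (Δu/2)·[f(u_0) + 2f(u_1) + ... + 2f(u_{4}) + f(u_5)].
Sum = -3.02.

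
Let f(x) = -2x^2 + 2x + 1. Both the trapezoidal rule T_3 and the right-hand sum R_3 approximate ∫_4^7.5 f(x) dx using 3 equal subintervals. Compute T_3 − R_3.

T_3 ≈ -196.42130.
R_3 ≈ -239.29630.
T_3 − R_3 = 42.875.

42.875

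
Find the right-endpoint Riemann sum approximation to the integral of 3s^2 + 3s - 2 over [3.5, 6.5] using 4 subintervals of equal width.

308.71875

Δs = (6.5 − 3.5)/4 = 0.75.
Right endpoints: 4.25, 5, 5.75, 6.5.
f(4.25) = 64.9375, f(5) = 88, f(5.75) = 114.4375, f(6.5) = 144.25.
Sum = Δs · [f(4.25) + f(5) + f(5.75) + f(6.5)].
Sum = 308.71875.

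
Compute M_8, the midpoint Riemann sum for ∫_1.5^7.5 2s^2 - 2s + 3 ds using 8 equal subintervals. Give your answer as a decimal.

Δs = (7.5 − 1.5)/8 = 0.75.
Midpoints: 1.875, 2.625, 3.375, 4.125, 4.875, 5.625, 6.375, 7.125.
f(1.875) = 6.28125, f(2.625) = 11.53125, f(3.375) = 19.03125, f(4.125) = 28.78125, f(4.875) = 40.78125, f(5.625) = 55.03125, f(6.375) = 71.53125, f(7.125) = 90.28125.
Sum = Δs · [f(1.875) + f(2.625) + f(3.375) + ...].
Sum = 242.4375.

242.4375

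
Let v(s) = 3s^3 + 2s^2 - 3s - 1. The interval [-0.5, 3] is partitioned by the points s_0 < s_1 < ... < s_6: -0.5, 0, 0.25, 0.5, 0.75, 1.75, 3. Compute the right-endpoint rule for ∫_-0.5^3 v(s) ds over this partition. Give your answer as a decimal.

125.6875

Subinterval widths: 0.5, 0.25, 0.25, 0.25, 1, 1.25.
Right endpoints: 0, 0.25, 0.5, 0.75, 1.75, 3.
v(0) = -1, v(0.25) = -1.578125, v(0.5) = -1.625, v(0.75) = -0.859375, v(1.75) = 15.953125, v(3) = 89.
Sum = Σ Δs_i · v(s_i).
Sum = 125.6875.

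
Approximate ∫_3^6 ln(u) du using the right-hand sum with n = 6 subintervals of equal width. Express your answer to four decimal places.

Δu = (6 − 3)/6 = 0.5.
Right endpoints: 3.5, 4, 4.5, 5, 5.5, 6.
f(3.5) ≈ 1.2528, f(4) ≈ 1.3863, f(4.5) ≈ 1.5041, f(5) ≈ 1.6094, f(5.5) ≈ 1.7047, f(6) ≈ 1.7918.
Sum = Δu · [f(3.5) + f(4) + f(4.5) + ...].
Sum ≈ 4.6245.

4.6245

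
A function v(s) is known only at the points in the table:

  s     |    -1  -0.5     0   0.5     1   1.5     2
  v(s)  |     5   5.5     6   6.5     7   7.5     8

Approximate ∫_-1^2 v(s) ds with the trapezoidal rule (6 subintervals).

Δs = 0.5.
T_6 = (0.5/2)·[5 + 2·5.5 + 2·6 + 2·6.5 + 2·7 + 2·7.5 + 8] = 19.5.

19.5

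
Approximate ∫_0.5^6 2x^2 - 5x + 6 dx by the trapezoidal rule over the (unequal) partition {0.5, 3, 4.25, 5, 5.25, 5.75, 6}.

93.59375

Subinterval widths: 2.5, 1.25, 0.75, 0.25, 0.5, 0.25.
f(0.5) = 4, f(3) = 9, f(4.25) = 20.875, f(5) = 31, f(5.25) = 34.875, f(5.75) = 43.375, f(6) = 48.
On each subinterval the trapezoid contributes (Δx_i/2)·[f(x_{i-1}) + f(x_i)].
Sum = 93.59375.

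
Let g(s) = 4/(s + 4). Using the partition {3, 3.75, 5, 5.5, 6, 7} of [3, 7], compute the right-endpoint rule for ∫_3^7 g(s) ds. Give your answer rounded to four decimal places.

Subinterval widths: 0.75, 1.25, 0.5, 0.5, 1.
Right endpoints: 3.75, 5, 5.5, 6, 7.
g(3.75) = 16/31, g(5) = 4/9, g(5.5) = 8/19, g(6) = 0.4, g(7) = 4/11.
Sum = Σ Δs_i · g(s_i).
Sum ≈ 1.7168.

1.7168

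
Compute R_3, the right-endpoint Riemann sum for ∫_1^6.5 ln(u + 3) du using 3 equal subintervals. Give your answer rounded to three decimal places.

Δu = (6.5 − 1)/3 = 11/6.
Right endpoints: 17/6, 14/3, 6.5.
f(17/6) ≈ 1.764, f(14/3) ≈ 2.037, f(6.5) ≈ 2.251.
Sum = Δu · [f(17/6) + f(14/3) + f(6.5)].
Sum ≈ 11.095.

11.095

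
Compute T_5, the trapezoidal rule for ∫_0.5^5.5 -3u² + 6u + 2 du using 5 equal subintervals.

-68.75

Δu = (5.5 − 0.5)/5 = 1.
f(0.5) = 4.25, f(1.5) = 4.25, f(2.5) = -1.75, f(3.5) = -13.75, f(4.5) = -31.75, f(5.5) = -55.75.
T_5 = (Δu/2)·[f(u_0) + 2f(u_1) + ... + 2f(u_{4}) + f(u_5)].
Sum = -68.75.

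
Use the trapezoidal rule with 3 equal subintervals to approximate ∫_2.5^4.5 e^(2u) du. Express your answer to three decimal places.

Δu = (4.5 − 2.5)/3 = 2/3.
f(2.5) ≈ 148.413, f(19/6) ≈ 563.030, f(23/6) ≈ 2135.950, f(4.5) ≈ 8103.084.
T_3 = (Δu/2)·[f(u_0) + 2f(u_1) + 2f(u_2) + f(u_3)].
Sum ≈ 4549.819.

4549.819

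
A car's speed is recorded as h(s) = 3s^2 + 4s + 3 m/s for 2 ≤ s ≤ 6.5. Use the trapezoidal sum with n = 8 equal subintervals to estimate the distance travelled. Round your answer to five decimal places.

357.33691

Δs = (6.5 − 2)/8 = 0.5625.
h(2) = 23, h(2.5625) = 32.94921875, h(3.125) = 44.796875, h(3.6875) = 58.54296875, h(4.25) = 74.1875, h(4.8125) = 91.73046875, h(5.375) = 111.171875, h(5.9375) = 132.51171875, h(6.5) = 155.75.
T_8 = (Δs/2)·[h(s_0) + 2h(s_1) + ... + 2h(s_{7}) + h(s_8)].
Sum ≈ 357.33691.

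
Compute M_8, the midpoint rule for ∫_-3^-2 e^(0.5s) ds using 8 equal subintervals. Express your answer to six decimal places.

0.289451

Δs = (-2 − (-3))/8 = 0.125.
Midpoints: -2.9375, -2.8125, -2.6875, -2.5625, -2.4375, -2.3125, -2.1875, -2.0625.
f(-2.9375) ≈ 0.230213, f(-2.8125) ≈ 0.245061, f(-2.6875) ≈ 0.260866, f(-2.5625) ≈ 0.277690, f(-2.4375) ≈ 0.295599, f(-2.3125) ≈ 0.314664, f(-2.1875) ≈ 0.334958, f(-2.0625) ≈ 0.356561.
Sum = Δs · [f(-2.9375) + f(-2.8125) + f(-2.6875) + ...].
Sum ≈ 0.289451.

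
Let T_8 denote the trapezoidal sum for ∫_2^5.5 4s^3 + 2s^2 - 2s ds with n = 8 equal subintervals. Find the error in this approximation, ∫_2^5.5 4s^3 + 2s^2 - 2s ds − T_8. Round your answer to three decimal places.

-5.248

Exact integral: ∫_2^5.5 f(s) ds ≈ 978.39583.
T_8 ≈ 983.64355.
Error ≈ 978.39583 − 983.64355 ≈ -5.248.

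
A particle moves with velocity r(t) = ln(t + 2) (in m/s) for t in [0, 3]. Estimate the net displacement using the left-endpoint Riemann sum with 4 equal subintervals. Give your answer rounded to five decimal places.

3.30332

Δt = (3 − 0)/4 = 0.75.
Left endpoints: 0, 0.75, 1.5, 2.25.
r(0) ≈ 0.69315, r(0.75) ≈ 1.01160, r(1.5) ≈ 1.25276, r(2.25) ≈ 1.44692.
Sum = Δt · [r(0) + r(0.75) + r(1.5) + r(2.25)].
Sum ≈ 3.30332.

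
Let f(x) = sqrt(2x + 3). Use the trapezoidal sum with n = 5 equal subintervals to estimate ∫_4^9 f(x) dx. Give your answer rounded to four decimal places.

Δx = (9 − 4)/5 = 1.
f(4) ≈ 3.3166, f(5) ≈ 3.6056, f(6) ≈ 3.8730, f(7) ≈ 4.1231, f(8) ≈ 4.3589, f(9) ≈ 4.5826.
T_5 = (Δx/2)·[f(x_0) + 2f(x_1) + ... + 2f(x_{4}) + f(x_5)].
Sum ≈ 19.9101.

19.9101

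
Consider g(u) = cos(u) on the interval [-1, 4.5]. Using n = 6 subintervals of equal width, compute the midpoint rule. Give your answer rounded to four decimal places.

Δu = (4.5 − (-1))/6 = 11/12.
Midpoints: -13/24, 0.375, 31/24, 53/24, 3.125, 97/24.
g(-13/24) ≈ 0.8569, g(0.375) ≈ 0.9305, g(31/24) ≈ 0.2755, g(53/24) ≈ -0.5952, g(3.125) ≈ -0.9999, g(97/24) ≈ -0.6216.
Sum = Δu · [g(-13/24) + g(0.375) + g(31/24) + ...].
Sum ≈ -0.1409.

-0.1409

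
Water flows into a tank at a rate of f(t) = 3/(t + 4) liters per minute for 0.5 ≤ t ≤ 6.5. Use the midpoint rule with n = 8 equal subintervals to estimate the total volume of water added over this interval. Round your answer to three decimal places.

2.539

Δt = (6.5 − 0.5)/8 = 0.75.
Midpoints: 0.875, 1.625, 2.375, 3.125, 3.875, 4.625, 5.375, 6.125.
f(0.875) = 8/13, f(1.625) = 8/15, f(2.375) = 8/17, f(3.125) = 8/19, f(3.875) = 8/21, f(4.625) = 8/23, f(5.375) = 0.32, f(6.125) = 8/27.
Sum = Δt · [f(0.875) + f(1.625) + f(2.375) + ...].
Sum ≈ 2.539.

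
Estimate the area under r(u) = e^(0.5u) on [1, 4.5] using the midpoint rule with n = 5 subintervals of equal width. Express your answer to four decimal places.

Δu = (4.5 − 1)/5 = 0.7.
Midpoints: 1.35, 2.05, 2.75, 3.45, 4.15.
r(1.35) ≈ 1.9640, r(2.05) ≈ 2.7871, r(2.75) ≈ 3.9551, r(3.45) ≈ 5.6125, r(4.15) ≈ 7.9645.
Sum = Δu · [r(1.35) + r(2.05) + r(2.75) + r(3.45) + r(4.15)].
Sum ≈ 15.5983.

15.5983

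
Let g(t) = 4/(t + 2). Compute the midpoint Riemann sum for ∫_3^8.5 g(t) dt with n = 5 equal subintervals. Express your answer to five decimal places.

2.96158

Δt = (8.5 − 3)/5 = 1.1.
Midpoints: 3.55, 4.65, 5.75, 6.85, 7.95.
g(3.55) = 80/111, g(4.65) = 80/133, g(5.75) = 16/31, g(6.85) = 80/177, g(7.95) = 80/199.
Sum = Δt · [g(3.55) + g(4.65) + g(5.75) + g(6.85) + g(7.95)].
Sum ≈ 2.96158.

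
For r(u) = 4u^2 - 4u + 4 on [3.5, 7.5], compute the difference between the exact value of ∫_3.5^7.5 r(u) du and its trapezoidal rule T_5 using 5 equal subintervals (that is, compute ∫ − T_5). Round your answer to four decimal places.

Exact integral: ∫_3.5^7.5 r(u) du ≈ 433.333333.
T_5 = 435.04.
Error ≈ 433.333333 − 435.04 ≈ -1.7067.

-1.7067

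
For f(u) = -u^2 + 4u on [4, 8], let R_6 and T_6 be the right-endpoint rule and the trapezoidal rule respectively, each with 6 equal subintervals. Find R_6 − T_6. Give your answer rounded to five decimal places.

-10.66667

R_6 ≈ -64.2962963.
T_6 ≈ -53.6296296.
R_6 − T_6 ≈ -10.66667.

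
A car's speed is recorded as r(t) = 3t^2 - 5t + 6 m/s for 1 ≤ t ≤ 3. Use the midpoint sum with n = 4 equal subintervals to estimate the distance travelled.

17.875

Δt = (3 − 1)/4 = 0.5.
Midpoints: 1.25, 1.75, 2.25, 2.75.
r(1.25) = 4.4375, r(1.75) = 6.4375, r(2.25) = 9.9375, r(2.75) = 14.9375.
Sum = Δt · [r(1.25) + r(1.75) + r(2.25) + r(2.75)].
Sum = 17.875.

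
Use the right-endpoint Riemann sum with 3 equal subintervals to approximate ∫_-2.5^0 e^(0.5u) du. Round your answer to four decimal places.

1.7449

Δu = (0 − (-2.5))/3 = 5/6.
Right endpoints: -5/3, -5/6, 0.
f(-5/3) ≈ 0.4346, f(-5/6) ≈ 0.6592, f(0) ≈ 1.0000.
Sum = Δu · [f(-5/3) + f(-5/6) + f(0)].
Sum ≈ 1.7449.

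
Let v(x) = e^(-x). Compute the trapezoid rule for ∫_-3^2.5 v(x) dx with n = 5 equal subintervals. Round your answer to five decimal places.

21.98093

Δx = (2.5 − (-3))/5 = 1.1.
v(-3) ≈ 20.08554, v(-1.9) ≈ 6.68589, v(-0.8) ≈ 2.22554, v(0.3) ≈ 0.74082, v(1.4) ≈ 0.24660, v(2.5) ≈ 0.08208.
T_5 = (Δx/2)·[v(x_0) + 2v(x_1) + ... + 2v(x_{4}) + v(x_5)].
Sum ≈ 21.98093.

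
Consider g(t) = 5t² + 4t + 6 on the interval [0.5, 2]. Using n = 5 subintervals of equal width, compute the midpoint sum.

Δt = (2 − 0.5)/5 = 0.3.
Midpoints: 0.65, 0.95, 1.25, 1.55, 1.85.
g(0.65) = 10.7125, g(0.95) = 14.3125, g(1.25) = 18.8125, g(1.55) = 24.2125, g(1.85) = 30.5125.
Sum = Δt · [g(0.65) + g(0.95) + g(1.25) + g(1.55) + g(1.85)].
Sum = 29.56875.

29.56875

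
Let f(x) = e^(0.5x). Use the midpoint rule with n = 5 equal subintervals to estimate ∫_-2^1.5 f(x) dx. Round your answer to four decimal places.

Δx = (1.5 − (-2))/5 = 0.7.
Midpoints: -1.65, -0.95, -0.25, 0.45, 1.15.
f(-1.65) ≈ 0.4382, f(-0.95) ≈ 0.6219, f(-0.25) ≈ 0.8825, f(0.45) ≈ 1.2523, f(1.15) ≈ 1.7771.
Sum = Δx · [f(-1.65) + f(-0.95) + f(-0.25) + f(0.45) + f(1.15)].
Sum ≈ 3.4804.

3.4804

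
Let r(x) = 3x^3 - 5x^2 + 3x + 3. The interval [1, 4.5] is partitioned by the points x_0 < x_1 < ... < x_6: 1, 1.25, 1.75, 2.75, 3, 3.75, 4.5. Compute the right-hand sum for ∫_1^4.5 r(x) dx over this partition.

Subinterval widths: 0.25, 0.5, 1, 0.25, 0.75, 0.75.
Right endpoints: 1.25, 1.75, 2.75, 3, 3.75, 4.5.
r(1.25) = 4.796875, r(1.75) = 9.015625, r(2.75) = 35.828125, r(3) = 48, r(3.75) = 102.140625, r(4.5) = 188.625.
Sum = Σ Δx_i · r(x_i).
Sum = 271.609375.

271.609375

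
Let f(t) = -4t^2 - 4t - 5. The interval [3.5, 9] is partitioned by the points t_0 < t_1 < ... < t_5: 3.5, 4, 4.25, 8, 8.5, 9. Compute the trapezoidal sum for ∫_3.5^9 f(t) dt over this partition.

-1115.25

Subinterval widths: 0.5, 0.25, 3.75, 0.5, 0.5.
f(3.5) = -68, f(4) = -85, f(4.25) = -94.25, f(8) = -293, f(8.5) = -328, f(9) = -365.
On each subinterval the trapezoid contributes (Δt_i/2)·[f(t_{i-1}) + f(t_i)].
Sum = -1115.25.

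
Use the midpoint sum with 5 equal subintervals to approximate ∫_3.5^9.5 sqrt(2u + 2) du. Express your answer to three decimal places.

23.085

Δu = (9.5 − 3.5)/5 = 1.2.
Midpoints: 4.1, 5.3, 6.5, 7.7, 8.9.
f(4.1) ≈ 3.194, f(5.3) ≈ 3.550, f(6.5) ≈ 3.873, f(7.7) ≈ 4.171, f(8.9) ≈ 4.450.
Sum = Δu · [f(4.1) + f(5.3) + f(6.5) + f(7.7) + f(8.9)].
Sum ≈ 23.085.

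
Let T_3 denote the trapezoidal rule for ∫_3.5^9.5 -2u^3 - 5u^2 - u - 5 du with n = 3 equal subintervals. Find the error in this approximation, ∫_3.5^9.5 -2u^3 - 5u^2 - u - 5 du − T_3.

176

Exact integral: ∫_3.5^9.5 f(u) du = -5424.
T_3 = -5600.
Error = -5424 − (-5600) = 176.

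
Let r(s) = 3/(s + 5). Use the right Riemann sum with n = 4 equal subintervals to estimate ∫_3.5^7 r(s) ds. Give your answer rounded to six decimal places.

0.990803

Δs = (7 − 3.5)/4 = 0.875.
Right endpoints: 4.375, 5.25, 6.125, 7.
r(4.375) = 0.32, r(5.25) = 12/41, r(6.125) = 24/89, r(7) = 0.25.
Sum = Δs · [r(4.375) + r(5.25) + r(6.125) + r(7)].
Sum ≈ 0.990803.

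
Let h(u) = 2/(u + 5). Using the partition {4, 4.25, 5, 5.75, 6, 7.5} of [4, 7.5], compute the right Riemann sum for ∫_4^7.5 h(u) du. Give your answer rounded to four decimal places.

Subinterval widths: 0.25, 0.75, 0.75, 0.25, 1.5.
Right endpoints: 4.25, 5, 5.75, 6, 7.5.
h(4.25) = 8/37, h(5) = 0.2, h(5.75) = 8/43, h(6) = 2/11, h(7.5) = 0.16.
Sum = Σ Δu_i · h(u_i).
Sum ≈ 0.6290.

0.6290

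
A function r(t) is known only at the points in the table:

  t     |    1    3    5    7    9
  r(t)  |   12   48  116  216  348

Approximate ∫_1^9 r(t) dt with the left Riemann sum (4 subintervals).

784

Δt = 2.
Sum = 2·[12 + 48 + 116 + 216] = 784.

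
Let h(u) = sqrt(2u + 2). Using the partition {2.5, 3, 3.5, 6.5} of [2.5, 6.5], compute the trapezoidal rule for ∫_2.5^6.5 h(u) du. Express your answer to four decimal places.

13.1351

Subinterval widths: 0.5, 0.5, 3.
h(2.5) ≈ 2.6458, h(3) ≈ 2.8284, h(3.5) ≈ 3.0000, h(6.5) ≈ 3.8730.
On each subinterval the trapezoid contributes (Δu_i/2)·[h(u_{i-1}) + h(u_i)].
Sum ≈ 13.1351.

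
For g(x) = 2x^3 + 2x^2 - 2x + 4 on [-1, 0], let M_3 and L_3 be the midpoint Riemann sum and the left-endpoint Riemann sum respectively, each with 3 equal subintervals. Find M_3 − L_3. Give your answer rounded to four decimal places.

M_3 ≈ 5.175926.
L_3 ≈ 5.481481.
M_3 − L_3 ≈ -0.3056.

-0.3056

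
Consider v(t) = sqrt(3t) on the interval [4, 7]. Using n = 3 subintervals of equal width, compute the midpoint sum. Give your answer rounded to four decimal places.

Δt = (7 − 4)/3 = 1.
Midpoints: 4.5, 5.5, 6.5.
v(4.5) ≈ 3.6742, v(5.5) ≈ 4.0620, v(6.5) ≈ 4.4159.
Sum = Δt · [v(4.5) + v(5.5) + v(6.5)].
Sum ≈ 12.1521.

12.1521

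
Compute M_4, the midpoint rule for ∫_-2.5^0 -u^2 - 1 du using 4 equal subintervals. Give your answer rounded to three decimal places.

-7.627

Δu = (0 − (-2.5))/4 = 0.625.
Midpoints: -2.1875, -1.5625, -0.9375, -0.3125.
f(-2.1875) = -5.78515625, f(-1.5625) = -3.44140625, f(-0.9375) = -1.87890625, f(-0.3125) = -1.09765625.
Sum = Δu · [f(-2.1875) + f(-1.5625) + f(-0.9375) + f(-0.3125)].
Sum ≈ -7.627.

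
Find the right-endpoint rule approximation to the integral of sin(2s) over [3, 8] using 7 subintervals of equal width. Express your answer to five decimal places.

Δs = (8 − 3)/7 = 5/7.
Right endpoints: 26/7, 31/7, 36/7, 41/7, 46/7, 51/7, 8.
f(26/7) ≈ 0.91087, f(31/7) ≈ 0.53764, f(36/7) ≈ -0.75845, f(41/7) ≈ -0.75265, f(46/7) ≈ 0.54508, f(51/7) ≈ 0.90718, f(8) ≈ -0.28790.
Sum = Δs · [f(26/7) + f(31/7) + f(36/7) + ...].
Sum ≈ 0.78697.

0.78697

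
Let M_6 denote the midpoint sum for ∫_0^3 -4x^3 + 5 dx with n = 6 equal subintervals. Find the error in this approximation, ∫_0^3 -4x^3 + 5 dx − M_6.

Exact integral: ∫_0^3 f(x) dx = -66.
M_6 = -64.875.
Error = -66 − (-64.875) = -1.125.

-1.125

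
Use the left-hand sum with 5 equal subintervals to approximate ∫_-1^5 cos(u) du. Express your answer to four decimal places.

Δu = (5 − (-1))/5 = 1.2.
Left endpoints: -1, 0.2, 1.4, 2.6, 3.8.
f(-1) ≈ 0.5403, f(0.2) ≈ 0.9801, f(1.4) ≈ 0.1700, f(2.6) ≈ -0.8569, f(3.8) ≈ -0.7910.
Sum = Δu · [f(-1) + f(0.2) + f(1.4) + f(2.6) + f(3.8)].
Sum ≈ 0.0510.

0.0510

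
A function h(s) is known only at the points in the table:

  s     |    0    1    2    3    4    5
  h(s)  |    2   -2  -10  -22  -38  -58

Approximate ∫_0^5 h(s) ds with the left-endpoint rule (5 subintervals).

-70

Δs = 1.
Sum = 1·[2 + (-2) + (-10) + (-22) + (-38)] = -70.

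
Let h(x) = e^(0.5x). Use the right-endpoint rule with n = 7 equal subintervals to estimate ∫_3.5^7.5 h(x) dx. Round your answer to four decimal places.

84.5372

Δx = (7.5 − 3.5)/7 = 4/7.
Right endpoints: 57/14, 65/14, 73/14, 81/14, 89/14, 97/14, 7.5.
h(57/14) ≈ 7.6577, h(65/14) ≈ 10.1902, h(73/14) ≈ 13.5603, h(81/14) ≈ 18.0448, h(89/14) ≈ 24.0124, h(97/14) ≈ 31.9536, h(7.5) ≈ 42.5211.
Sum = Δx · [h(57/14) + h(65/14) + h(73/14) + ...].
Sum ≈ 84.5372.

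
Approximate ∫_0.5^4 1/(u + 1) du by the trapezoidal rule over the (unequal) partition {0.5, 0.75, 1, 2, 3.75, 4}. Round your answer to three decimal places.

Subinterval widths: 0.25, 0.25, 1, 1.75, 0.25.
f(0.5) = 2/3, f(0.75) = 4/7, f(1) = 0.5, f(2) = 1/3, f(3.75) = 4/19, f(4) = 0.2.
On each subinterval the trapezoid contributes (Δu_i/2)·[f(u_{i-1}) + f(u_i)].
Sum ≈ 1.233.

1.233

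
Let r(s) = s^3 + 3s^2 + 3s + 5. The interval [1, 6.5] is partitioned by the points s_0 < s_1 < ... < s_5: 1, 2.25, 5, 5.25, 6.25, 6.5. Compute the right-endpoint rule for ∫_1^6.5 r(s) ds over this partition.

1206.4921875

Subinterval widths: 1.25, 2.75, 0.25, 1, 0.25.
Right endpoints: 2.25, 5, 5.25, 6.25, 6.5.
r(2.25) = 38.328125, r(5) = 220, r(5.25) = 248.140625, r(6.25) = 385.078125, r(6.5) = 425.875.
Sum = Σ Δs_i · r(s_i).
Sum = 1206.4921875.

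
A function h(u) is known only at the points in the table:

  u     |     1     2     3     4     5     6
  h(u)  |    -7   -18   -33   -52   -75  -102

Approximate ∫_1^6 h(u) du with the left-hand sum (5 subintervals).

-185

Δu = 1.
Sum = 1·[(-7) + (-18) + (-33) + (-52) + (-75)] = -185.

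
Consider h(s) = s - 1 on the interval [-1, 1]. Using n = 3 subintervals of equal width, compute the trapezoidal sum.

-2

Δs = (1 − (-1))/3 = 2/3.
h(-1) = -2, h(-1/3) = -4/3, h(1/3) = -2/3, h(1) = 0.
T_3 = (Δs/2)·[h(s_0) + 2h(s_1) + 2h(s_2) + h(s_3)].
Sum = -2.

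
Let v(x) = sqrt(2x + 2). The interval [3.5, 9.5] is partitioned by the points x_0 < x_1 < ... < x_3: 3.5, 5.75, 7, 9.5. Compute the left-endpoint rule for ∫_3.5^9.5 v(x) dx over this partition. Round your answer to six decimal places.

21.342793

Subinterval widths: 2.25, 1.25, 2.5.
Left endpoints: 3.5, 5.75, 7.
v(3.5) ≈ 3.000000, v(5.75) ≈ 3.674235, v(7) ≈ 4.000000.
Sum = Σ Δx_i · v(x_i).
Sum ≈ 21.342793.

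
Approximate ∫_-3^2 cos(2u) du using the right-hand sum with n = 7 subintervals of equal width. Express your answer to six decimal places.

Δu = (2 − (-3))/7 = 5/7.
Right endpoints: -16/7, -11/7, -6/7, -1/7, 4/7, 9/7, 2.
f(-16/7) ≈ -0.140494, f(-11/7) ≈ -0.999999, f(-6/7) ≈ -0.142998, f(-1/7) ≈ 0.959461, f(4/7) ≈ 0.414997, f(9/7) ≈ -0.841812, f(2) ≈ -0.653644.
Sum = Δu · [f(-16/7) + f(-11/7) + f(-6/7) + ...].
Sum ≈ -1.003207.

-1.003207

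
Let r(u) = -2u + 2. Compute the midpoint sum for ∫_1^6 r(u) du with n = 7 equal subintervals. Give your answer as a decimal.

Δu = (6 − 1)/7 = 5/7.
Midpoints: 19/14, 29/14, 39/14, 3.5, 59/14, 69/14, 79/14.
r(19/14) = -5/7, r(29/14) = -15/7, r(39/14) = -25/7, r(3.5) = -5, r(59/14) = -45/7, r(69/14) = -55/7, r(79/14) = -65/7.
Sum = Δu · [r(19/14) + r(29/14) + r(39/14) + ...].
Sum = -25.

-25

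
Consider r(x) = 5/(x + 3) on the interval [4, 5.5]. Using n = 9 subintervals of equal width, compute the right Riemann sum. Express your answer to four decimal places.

Δx = (5.5 − 4)/9 = 1/6.
Right endpoints: 25/6, 13/3, 4.5, 14/3, 29/6, 5, 31/6, 16/3, 5.5.
r(25/6) = 30/43, r(13/3) = 15/22, r(4.5) = 2/3, r(14/3) = 15/23, r(29/6) = 30/47, r(5) = 0.625, r(31/6) = 30/49, r(16/3) = 0.6, r(5.5) = 10/17.
Sum = Δx · [r(25/6) + r(13/3) + r(4.5) + ...].
Sum ≈ 0.9604.

0.9604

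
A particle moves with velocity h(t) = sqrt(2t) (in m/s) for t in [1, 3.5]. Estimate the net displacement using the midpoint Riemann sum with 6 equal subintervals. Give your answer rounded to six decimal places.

5.232974

Δt = (3.5 − 1)/6 = 5/12.
Midpoints: 29/24, 1.625, 49/24, 59/24, 2.875, 79/24.
h(29/24) ≈ 1.554563, h(1.625) ≈ 1.802776, h(49/24) ≈ 2.020726, h(59/24) ≈ 2.217356, h(2.875) ≈ 2.397916, h(79/24) ≈ 2.565801.
Sum = Δt · [h(29/24) + h(1.625) + h(49/24) + ...].
Sum ≈ 5.232974.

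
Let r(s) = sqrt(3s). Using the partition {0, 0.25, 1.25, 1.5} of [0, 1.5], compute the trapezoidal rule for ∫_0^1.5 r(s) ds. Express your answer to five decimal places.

2.01674

Subinterval widths: 0.25, 1, 0.25.
r(0) ≈ 0.00000, r(0.25) ≈ 0.86603, r(1.25) ≈ 1.93649, r(1.5) ≈ 2.12132.
On each subinterval the trapezoid contributes (Δs_i/2)·[r(s_{i-1}) + r(s_i)].
Sum ≈ 2.01674.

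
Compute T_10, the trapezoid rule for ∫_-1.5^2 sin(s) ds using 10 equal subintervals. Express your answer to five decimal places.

Δs = (2 − (-1.5))/10 = 0.35.
f(-1.5) ≈ -0.99749, f(-1.15) ≈ -0.91276, f(-0.8) ≈ -0.71736, f(-0.45) ≈ -0.43497, f(-0.1) ≈ -0.09983, f(0.25) ≈ 0.24740, f(0.6) ≈ 0.56464, f(0.95) ≈ 0.81342, f(1.3) ≈ 0.96356, f(1.65) ≈ 0.99687, f(2) ≈ 0.90930.
T_10 = (Δs/2)·[f(s_0) + 2f(s_1) + ... + 2f(s_{9}) + f(s_10)].
Sum ≈ 0.48190.

0.48190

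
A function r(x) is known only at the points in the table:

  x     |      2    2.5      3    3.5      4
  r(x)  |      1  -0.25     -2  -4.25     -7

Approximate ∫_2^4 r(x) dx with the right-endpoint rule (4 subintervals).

-6.75

Δx = 0.5.
Sum = 0.5·[(-0.25) + (-2) + (-4.25) + (-7)] = -6.75.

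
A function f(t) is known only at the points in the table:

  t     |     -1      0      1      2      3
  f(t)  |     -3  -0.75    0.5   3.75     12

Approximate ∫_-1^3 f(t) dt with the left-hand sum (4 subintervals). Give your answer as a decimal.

Δt = 1.
Sum = 1·[(-3) + (-0.75) + 0.5 + 3.75] = 0.5.

0.5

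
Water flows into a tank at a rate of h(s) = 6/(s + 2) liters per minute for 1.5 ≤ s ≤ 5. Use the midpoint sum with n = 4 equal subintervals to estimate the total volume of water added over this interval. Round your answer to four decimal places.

4.1473

Δs = (5 − 1.5)/4 = 0.875.
Midpoints: 1.9375, 2.8125, 3.6875, 4.5625.
h(1.9375) = 32/21, h(2.8125) = 96/77, h(3.6875) = 96/91, h(4.5625) = 32/35.
Sum = Δs · [h(1.9375) + h(2.8125) + h(3.6875) + h(4.5625)].
Sum ≈ 4.1473.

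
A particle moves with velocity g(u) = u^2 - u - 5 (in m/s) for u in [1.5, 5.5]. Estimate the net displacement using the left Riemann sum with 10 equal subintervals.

15.64

Δu = (5.5 − 1.5)/10 = 0.4.
Left endpoints: 1.5, 1.9, 2.3, 2.7, 3.1, 3.5, 3.9, 4.3, 4.7, 5.1.
g(1.5) = -4.25, g(1.9) = -3.29, g(2.3) = -2.01, g(2.7) = -0.41, g(3.1) = 1.51, g(3.5) = 3.75, g(3.9) = 6.31, g(4.3) = 9.19, g(4.7) = 12.39, g(5.1) = 15.91.
Sum = Δu · [g(1.5) + g(1.9) + g(2.3) + ...].
Sum = 15.64.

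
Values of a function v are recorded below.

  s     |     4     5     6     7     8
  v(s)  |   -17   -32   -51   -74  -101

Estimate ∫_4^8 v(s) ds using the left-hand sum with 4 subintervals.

Δs = 1.
Sum = 1·[(-17) + (-32) + (-51) + (-74)] = -174.

-174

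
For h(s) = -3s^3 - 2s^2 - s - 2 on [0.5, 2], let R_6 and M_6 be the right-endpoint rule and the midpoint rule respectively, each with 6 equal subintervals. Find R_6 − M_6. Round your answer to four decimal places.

-4.3887

R_6 = -26.36328125.
M_6 ≈ -21.974609.
R_6 − M_6 ≈ -4.3887.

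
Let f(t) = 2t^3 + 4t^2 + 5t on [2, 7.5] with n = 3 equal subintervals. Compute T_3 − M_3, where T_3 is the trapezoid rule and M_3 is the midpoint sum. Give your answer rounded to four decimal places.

150.1997

T_3 ≈ 2356.622685.
M_3 ≈ 2206.423032.
T_3 − M_3 ≈ 150.1997.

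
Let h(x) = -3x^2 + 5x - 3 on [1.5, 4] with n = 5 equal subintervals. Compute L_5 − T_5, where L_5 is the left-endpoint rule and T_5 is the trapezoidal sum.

7.1875

L_5 = -26.875.
T_5 = -34.0625.
L_5 − T_5 = 7.1875.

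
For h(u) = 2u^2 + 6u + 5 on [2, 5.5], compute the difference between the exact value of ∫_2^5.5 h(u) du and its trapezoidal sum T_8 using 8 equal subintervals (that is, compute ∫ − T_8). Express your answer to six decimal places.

-0.223307

Exact integral: ∫_2^5.5 h(u) du ≈ 201.83333333.
T_8 ≈ 202.05664062.
Error ≈ 201.83333333 − 202.05664062 ≈ -0.223307.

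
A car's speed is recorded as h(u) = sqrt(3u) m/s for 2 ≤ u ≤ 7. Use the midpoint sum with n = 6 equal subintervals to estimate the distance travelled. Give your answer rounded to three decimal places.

Δu = (7 − 2)/6 = 5/6.
Midpoints: 29/12, 3.25, 49/12, 59/12, 5.75, 79/12.
h(29/12) ≈ 2.693, h(3.25) ≈ 3.122, h(49/12) ≈ 3.500, h(59/12) ≈ 3.841, h(5.75) ≈ 4.153, h(79/12) ≈ 4.444.
Sum = Δu · [h(29/12) + h(3.25) + h(49/12) + ...].
Sum ≈ 18.128.

18.128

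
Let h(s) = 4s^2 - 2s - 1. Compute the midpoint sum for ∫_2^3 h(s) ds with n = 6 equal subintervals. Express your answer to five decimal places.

19.32407

Δs = (3 − 2)/6 = 1/6.
Midpoints: 25/12, 2.25, 29/12, 31/12, 2.75, 35/12.
h(25/12) = 439/36, h(2.25) = 14.75, h(29/12) = 631/36, h(31/12) = 739/36, h(2.75) = 23.75, h(35/12) = 979/36.
Sum = Δs · [h(25/12) + h(2.25) + h(29/12) + ...].
Sum ≈ 19.32407.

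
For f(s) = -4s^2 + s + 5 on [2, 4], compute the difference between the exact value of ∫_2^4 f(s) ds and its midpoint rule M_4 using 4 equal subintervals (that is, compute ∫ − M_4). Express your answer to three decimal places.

Exact integral: ∫_2^4 f(s) ds ≈ -58.66667.
M_4 = -58.5.
Error ≈ -58.66667 − (-58.5) ≈ -0.167.

-0.167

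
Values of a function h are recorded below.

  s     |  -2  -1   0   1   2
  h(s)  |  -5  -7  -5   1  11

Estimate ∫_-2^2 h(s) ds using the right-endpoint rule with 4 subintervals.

Δs = 1.
Sum = 1·[(-7) + (-5) + 1 + 11] = 0.

0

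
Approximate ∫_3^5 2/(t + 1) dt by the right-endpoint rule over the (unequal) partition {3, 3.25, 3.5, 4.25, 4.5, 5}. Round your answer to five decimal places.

Subinterval widths: 0.25, 0.25, 0.75, 0.25, 0.5.
Right endpoints: 3.25, 3.5, 4.25, 4.5, 5.
f(3.25) = 8/17, f(3.5) = 4/9, f(4.25) = 8/21, f(4.5) = 4/11, f(5) = 1/3.
Sum = Σ Δt_i · f(t_i).
Sum ≈ 0.77205.

0.77205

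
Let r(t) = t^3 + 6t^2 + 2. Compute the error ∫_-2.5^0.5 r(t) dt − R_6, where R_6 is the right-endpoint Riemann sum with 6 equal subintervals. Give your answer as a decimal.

4.6875

Exact integral: ∫_-2.5^0.5 r(t) dt = 27.75.
R_6 = 23.0625.
Error = 27.75 − 23.0625 = 4.6875.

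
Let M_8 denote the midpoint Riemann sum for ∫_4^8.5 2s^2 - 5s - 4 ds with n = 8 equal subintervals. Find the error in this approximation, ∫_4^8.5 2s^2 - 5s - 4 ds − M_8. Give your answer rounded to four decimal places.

Exact integral: ∫_4^8.5 f(s) ds = 208.125.
M_8 ≈ 207.887695.
Error ≈ 208.125 − 207.887695 ≈ 0.2373.

0.2373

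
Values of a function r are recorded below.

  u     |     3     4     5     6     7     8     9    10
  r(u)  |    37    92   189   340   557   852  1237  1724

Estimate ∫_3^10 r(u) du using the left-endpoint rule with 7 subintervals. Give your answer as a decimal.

Δu = 1.
Sum = 1·[37 + 92 + 189 + 340 + 557 + 852 + 1237] = 3304.

3304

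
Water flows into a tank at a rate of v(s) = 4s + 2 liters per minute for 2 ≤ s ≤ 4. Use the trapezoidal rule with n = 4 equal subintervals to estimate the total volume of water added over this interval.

28

Δs = (4 − 2)/4 = 0.5.
v(2) = 10, v(2.5) = 12, v(3) = 14, v(3.5) = 16, v(4) = 18.
T_4 = (Δs/2)·[v(s_0) + 2v(s_1) + 2v(s_2) + 2v(s_3) + v(s_4)].
Sum = 28.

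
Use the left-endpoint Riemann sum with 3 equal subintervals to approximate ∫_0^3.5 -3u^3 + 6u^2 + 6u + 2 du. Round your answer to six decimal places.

29.118056

Δu = (3.5 − 0)/3 = 7/6.
Left endpoints: 0, 7/6, 7/3.
f(0) = 2, f(7/6) = 893/72, f(7/3) = 95/9.
Sum = Δu · [f(0) + f(7/6) + f(7/3)].
Sum ≈ 29.118056.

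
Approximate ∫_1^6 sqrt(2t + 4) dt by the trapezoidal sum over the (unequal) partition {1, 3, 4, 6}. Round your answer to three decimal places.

Subinterval widths: 2, 1, 2.
f(1) ≈ 2.449, f(3) ≈ 3.162, f(4) ≈ 3.464, f(6) ≈ 4.000.
On each subinterval the trapezoid contributes (Δt_i/2)·[f(t_{i-1}) + f(t_i)].
Sum ≈ 16.389.

16.389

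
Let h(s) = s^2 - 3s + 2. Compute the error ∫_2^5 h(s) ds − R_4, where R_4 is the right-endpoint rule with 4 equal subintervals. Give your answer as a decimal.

-4.78125

Exact integral: ∫_2^5 h(s) ds = 13.5.
R_4 = 18.28125.
Error = 13.5 − 18.28125 = -4.78125.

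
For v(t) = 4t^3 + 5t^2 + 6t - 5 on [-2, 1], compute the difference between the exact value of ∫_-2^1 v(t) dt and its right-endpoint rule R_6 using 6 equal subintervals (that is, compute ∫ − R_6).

-9.625

Exact integral: ∫_-2^1 v(t) dt = -24.
R_6 = -14.375.
Error = -24 − (-14.375) = -9.625.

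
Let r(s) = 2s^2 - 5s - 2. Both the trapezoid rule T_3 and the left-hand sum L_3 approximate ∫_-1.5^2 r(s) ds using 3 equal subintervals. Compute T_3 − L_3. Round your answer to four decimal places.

-8.1667

T_3 ≈ -2.203704.
L_3 ≈ 5.962963.
T_3 − L_3 ≈ -8.1667.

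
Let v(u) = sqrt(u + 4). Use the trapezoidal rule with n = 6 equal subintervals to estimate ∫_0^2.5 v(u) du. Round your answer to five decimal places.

Δu = (2.5 − 0)/6 = 5/12.
v(0) ≈ 2.00000, v(5/12) ≈ 2.10159, v(5/6) ≈ 2.19848, v(1.25) ≈ 2.29129, v(5/3) ≈ 2.38048, v(25/12) ≈ 2.46644, v(2.5) ≈ 2.54951.
T_6 = (Δu/2)·[v(u_0) + 2v(u_1) + ... + 2v(u_{5}) + v(u_6)].
Sum ≈ 5.71376.

5.71376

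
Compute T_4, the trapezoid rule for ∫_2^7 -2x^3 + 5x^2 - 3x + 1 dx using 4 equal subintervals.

Δx = (7 − 2)/4 = 1.25.
f(2) = -1, f(3.25) = -24.59375, f(4.5) = -93.5, f(5.75) = -231.15625, f(7) = -461.
T_4 = (Δx/2)·[f(x_0) + 2f(x_1) + 2f(x_2) + 2f(x_3) + f(x_4)].
Sum = -725.3125.

-725.3125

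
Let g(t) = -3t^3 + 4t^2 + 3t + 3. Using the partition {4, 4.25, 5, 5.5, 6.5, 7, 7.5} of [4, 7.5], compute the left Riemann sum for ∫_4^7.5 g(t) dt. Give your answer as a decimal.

Subinterval widths: 0.25, 0.75, 0.5, 1, 0.5, 0.5.
Left endpoints: 4, 4.25, 5, 5.5, 6.5, 7.
g(4) = -113, g(4.25) = -142.296875, g(5) = -257, g(5.5) = -358.625, g(6.5) = -632.375, g(7) = -809.
Sum = Σ Δt_i · g(t_i).
Sum = -1342.78515625.

-1342.78515625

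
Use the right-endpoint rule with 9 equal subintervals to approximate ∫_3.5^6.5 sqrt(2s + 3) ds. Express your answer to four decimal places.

10.9314

Δs = (6.5 − 3.5)/9 = 1/3.
Right endpoints: 23/6, 25/6, 4.5, 29/6, 31/6, 5.5, 35/6, 37/6, 6.5.
f(23/6) ≈ 3.2660, f(25/6) ≈ 3.3665, f(4.5) ≈ 3.4641, f(29/6) ≈ 3.5590, f(31/6) ≈ 3.6515, f(5.5) ≈ 3.7417, f(35/6) ≈ 3.8297, f(37/6) ≈ 3.9158, f(6.5) ≈ 4.0000.
Sum = Δs · [f(23/6) + f(25/6) + f(4.5) + ...].
Sum ≈ 10.9314.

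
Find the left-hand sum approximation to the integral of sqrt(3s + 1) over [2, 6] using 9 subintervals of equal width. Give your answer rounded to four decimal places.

13.9043

Δs = (6 − 2)/9 = 4/9.
Left endpoints: 2, 22/9, 26/9, 10/3, 34/9, 38/9, 14/3, 46/9, 50/9.
f(2) ≈ 2.6458, f(22/9) ≈ 2.8868, f(26/9) ≈ 3.1091, f(10/3) ≈ 3.3166, f(34/9) ≈ 3.5119, f(38/9) ≈ 3.6968, f(14/3) ≈ 3.8730, f(46/9) ≈ 4.0415, f(50/9) ≈ 4.2032.
Sum = Δs · [f(2) + f(22/9) + f(26/9) + ...].
Sum ≈ 13.9043.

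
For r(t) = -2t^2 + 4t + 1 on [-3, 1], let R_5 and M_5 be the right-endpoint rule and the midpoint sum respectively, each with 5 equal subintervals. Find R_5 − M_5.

R_5 = -18.72.
M_5 = -30.24.
R_5 − M_5 = 11.52.

11.52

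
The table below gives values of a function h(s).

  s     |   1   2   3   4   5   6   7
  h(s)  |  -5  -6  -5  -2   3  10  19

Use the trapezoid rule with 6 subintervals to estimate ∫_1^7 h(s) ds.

Δs = 1.
T_6 = (1/2)·[(-5) + 2·(-6) + 2·(-5) + 2·(-2) + 2·3 + 2·10 + 19] = 7.

7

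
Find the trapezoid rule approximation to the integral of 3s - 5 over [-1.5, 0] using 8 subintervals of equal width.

Δs = (0 − (-1.5))/8 = 0.1875.
f(-1.5) = -9.5, f(-1.3125) = -8.9375, f(-1.125) = -8.375, f(-0.9375) = -7.8125, f(-0.75) = -7.25, f(-0.5625) = -6.6875, f(-0.375) = -6.125, f(-0.1875) = -5.5625, f(0) = -5.
T_8 = (Δs/2)·[f(s_0) + 2f(s_1) + ... + 2f(s_{7}) + f(s_8)].
Sum = -10.875.

-10.875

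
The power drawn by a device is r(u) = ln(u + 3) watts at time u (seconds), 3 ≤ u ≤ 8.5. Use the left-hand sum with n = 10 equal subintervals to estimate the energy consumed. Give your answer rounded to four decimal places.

11.6555

Δu = (8.5 − 3)/10 = 0.55.
Left endpoints: 3, 3.55, 4.1, 4.65, 5.2, 5.75, 6.3, 6.85, 7.4, 7.95.
r(3) ≈ 1.7918, r(3.55) ≈ 1.8795, r(4.1) ≈ 1.9601, r(4.65) ≈ 2.0347, r(5.2) ≈ 2.1041, r(5.75) ≈ 2.1691, r(6.3) ≈ 2.2300, r(6.85) ≈ 2.2875, r(7.4) ≈ 2.3418, r(7.95) ≈ 2.3933.
Sum = Δu · [r(3) + r(3.55) + r(4.1) + ...].
Sum ≈ 11.6555.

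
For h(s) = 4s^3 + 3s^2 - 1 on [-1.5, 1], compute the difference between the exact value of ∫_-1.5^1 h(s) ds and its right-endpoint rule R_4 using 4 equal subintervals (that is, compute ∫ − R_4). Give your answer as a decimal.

Exact integral: ∫_-1.5^1 h(s) ds = -2.1875.
R_4 = 2.109375.
Error = -2.1875 − 2.109375 = -4.296875.

-4.296875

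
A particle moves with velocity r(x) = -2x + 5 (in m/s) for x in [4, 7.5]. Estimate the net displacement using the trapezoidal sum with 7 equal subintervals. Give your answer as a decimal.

Δx = (7.5 − 4)/7 = 0.5.
r(4) = -3, r(4.5) = -4, r(5) = -5, r(5.5) = -6, r(6) = -7, r(6.5) = -8, r(7) = -9, r(7.5) = -10.
T_7 = (Δx/2)·[r(x_0) + 2r(x_1) + ... + 2r(x_{6}) + r(x_7)].
Sum = -22.75.

-22.75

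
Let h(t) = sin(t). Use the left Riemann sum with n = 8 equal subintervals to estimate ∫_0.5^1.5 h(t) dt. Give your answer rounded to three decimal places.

Δt = (1.5 − 0.5)/8 = 0.125.
Left endpoints: 0.5, 0.625, 0.75, 0.875, 1, 1.125, 1.25, 1.375.
h(0.5) ≈ 0.479, h(0.625) ≈ 0.585, h(0.75) ≈ 0.682, h(0.875) ≈ 0.768, h(1) ≈ 0.841, h(1.125) ≈ 0.902, h(1.25) ≈ 0.949, h(1.375) ≈ 0.981.
Sum = Δt · [h(0.5) + h(0.625) + h(0.75) + ...].
Sum ≈ 0.773.

0.773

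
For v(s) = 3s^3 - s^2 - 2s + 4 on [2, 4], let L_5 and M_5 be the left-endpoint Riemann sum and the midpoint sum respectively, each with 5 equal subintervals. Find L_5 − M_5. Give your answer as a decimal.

-28.32

L_5 = 128.32.
M_5 = 156.64.
L_5 − M_5 = -28.32.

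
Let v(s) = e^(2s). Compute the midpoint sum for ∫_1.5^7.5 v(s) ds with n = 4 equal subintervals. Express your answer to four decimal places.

Δs = (7.5 − 1.5)/4 = 1.5.
Midpoints: 2.25, 3.75, 5.25, 6.75.
v(2.25) ≈ 90.0171, v(3.75) ≈ 1808.0424, v(5.25) ≈ 36315.5027, v(6.75) ≈ 729416.3698.
Sum = Δs · [v(2.25) + v(3.75) + v(5.25) + v(6.75)].
Sum ≈ 1151444.8981.

1151444.8981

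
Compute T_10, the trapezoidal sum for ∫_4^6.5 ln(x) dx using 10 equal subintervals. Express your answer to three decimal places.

4.121

Δx = (6.5 − 4)/10 = 0.25.
f(4) ≈ 1.386, f(4.25) ≈ 1.447, f(4.5) ≈ 1.504, f(4.75) ≈ 1.558, f(5) ≈ 1.609, f(5.25) ≈ 1.658, f(5.5) ≈ 1.705, f(5.75) ≈ 1.749, f(6) ≈ 1.792, f(6.25) ≈ 1.833, f(6.5) ≈ 1.872.
T_10 = (Δx/2)·[f(x_0) + 2f(x_1) + ... + 2f(x_{9}) + f(x_10)].
Sum ≈ 4.121.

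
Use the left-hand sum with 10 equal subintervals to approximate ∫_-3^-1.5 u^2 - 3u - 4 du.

Δu = (-1.5 − (-3))/10 = 0.15.
Left endpoints: -3, -2.85, -2.7, -2.55, -2.4, -2.25, -2.1, -1.95, -1.8, -1.65.
f(-3) = 14, f(-2.85) = 12.6725, f(-2.7) = 11.39, f(-2.55) = 10.1525, f(-2.4) = 8.96, f(-2.25) = 7.8125, f(-2.1) = 6.71, f(-1.95) = 5.6525, f(-1.8) = 4.64, f(-1.65) = 3.6725.
Sum = Δu · [f(-3) + f(-2.85) + f(-2.7) + ...].
Sum = 12.849375.

12.849375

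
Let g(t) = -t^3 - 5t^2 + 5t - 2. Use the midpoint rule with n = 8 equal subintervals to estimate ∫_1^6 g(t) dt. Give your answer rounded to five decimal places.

-602.06055

Δt = (6 − 1)/8 = 0.625.
Midpoints: 1.3125, 1.9375, 2.5625, 3.1875, 3.8125, 4.4375, 5.0625, 5.6875.
g(1.3125) = -25853/4096, g(1.9375) = -75183/4096, g(2.5625) = -159113/4096, g(3.1875) = -283643/4096, g(3.8125) = -454773/4096, g(4.4375) = -678503/4096, g(5.0625) = -960833/4096, g(5.6875) = -1307763/4096.
Sum = Δt · [g(1.3125) + g(1.9375) + g(2.5625) + ...].
Sum ≈ -602.06055.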